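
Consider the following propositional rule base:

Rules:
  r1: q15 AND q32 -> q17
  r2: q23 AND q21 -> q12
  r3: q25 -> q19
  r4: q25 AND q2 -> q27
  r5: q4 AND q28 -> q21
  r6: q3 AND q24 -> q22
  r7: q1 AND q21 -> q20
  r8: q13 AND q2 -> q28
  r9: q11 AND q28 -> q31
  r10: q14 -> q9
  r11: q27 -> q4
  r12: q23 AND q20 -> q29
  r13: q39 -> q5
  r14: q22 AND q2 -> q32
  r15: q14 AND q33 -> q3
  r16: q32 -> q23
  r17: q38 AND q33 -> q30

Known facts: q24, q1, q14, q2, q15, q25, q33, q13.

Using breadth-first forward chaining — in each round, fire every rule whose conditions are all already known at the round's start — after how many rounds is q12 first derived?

5

Round 1: r3 [q25 -> q19]; r4 [q25 AND q2 -> q27]; r8 [q13 AND q2 -> q28]; r10 [q14 -> q9]; r15 [q14 AND q33 -> q3]. Adds q19, q27, q28, q9, q3.
Round 2: r6 [q3 AND q24 -> q22]; r11 [q27 -> q4]. Adds q22, q4.
Round 3: r5 [q4 AND q28 -> q21]; r14 [q22 AND q2 -> q32]. Adds q21, q32.
Round 4: r1 [q15 AND q32 -> q17]; r7 [q1 AND q21 -> q20]; r16 [q32 -> q23]. Adds q17, q20, q23.
Round 5: r2 [q23 AND q21 -> q12]; r12 [q23 AND q20 -> q29]. Adds q12, q29.
q12 first appears in round 5.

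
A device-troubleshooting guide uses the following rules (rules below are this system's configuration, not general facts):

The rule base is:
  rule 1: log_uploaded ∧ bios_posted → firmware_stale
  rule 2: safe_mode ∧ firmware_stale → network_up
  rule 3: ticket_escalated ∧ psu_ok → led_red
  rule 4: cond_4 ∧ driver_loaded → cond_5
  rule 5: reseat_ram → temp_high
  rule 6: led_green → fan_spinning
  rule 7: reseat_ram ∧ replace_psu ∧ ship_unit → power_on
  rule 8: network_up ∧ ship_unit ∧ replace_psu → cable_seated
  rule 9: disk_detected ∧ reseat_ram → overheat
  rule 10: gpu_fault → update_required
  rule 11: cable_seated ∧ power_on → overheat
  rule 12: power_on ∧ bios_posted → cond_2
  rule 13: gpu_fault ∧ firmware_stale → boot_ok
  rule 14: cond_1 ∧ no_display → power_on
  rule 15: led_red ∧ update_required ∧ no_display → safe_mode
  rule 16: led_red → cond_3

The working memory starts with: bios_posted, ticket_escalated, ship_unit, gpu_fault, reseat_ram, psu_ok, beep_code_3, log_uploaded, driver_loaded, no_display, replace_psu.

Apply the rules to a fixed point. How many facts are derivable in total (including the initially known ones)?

23

Round 1: rule 1 [log_uploaded ∧ bios_posted → firmware_stale]; rule 3 [ticket_escalated ∧ psu_ok → led_red]; rule 5 [reseat_ram → temp_high]; rule 7 [reseat_ram ∧ replace_psu ∧ ship_unit → power_on]; rule 10 [gpu_fault → update_required]. New: firmware_stale, led_red, temp_high, power_on, update_required.
Round 2: rule 12 [power_on ∧ bios_posted → cond_2]; rule 13 [gpu_fault ∧ firmware_stale → boot_ok]; rule 15 [led_red ∧ update_required ∧ no_display → safe_mode]; rule 16 [led_red → cond_3]. New: cond_2, boot_ok, safe_mode, cond_3.
Round 3: rule 2 [safe_mode ∧ firmware_stale → network_up]. New: network_up.
Round 4: rule 8 [network_up ∧ ship_unit ∧ replace_psu → cable_seated]. New: cable_seated.
Round 5: rule 11 [cable_seated ∧ power_on → overheat]. New: overheat.
Closure: {beep_code_3, bios_posted, boot_ok, cable_seated, cond_2, cond_3, driver_loaded, firmware_stale, gpu_fault, led_red, log_uploaded, network_up, no_display, overheat, power_on, psu_ok, replace_psu, reseat_ram, safe_mode, ship_unit, temp_high, ticket_escalated, update_required} — 23 facts.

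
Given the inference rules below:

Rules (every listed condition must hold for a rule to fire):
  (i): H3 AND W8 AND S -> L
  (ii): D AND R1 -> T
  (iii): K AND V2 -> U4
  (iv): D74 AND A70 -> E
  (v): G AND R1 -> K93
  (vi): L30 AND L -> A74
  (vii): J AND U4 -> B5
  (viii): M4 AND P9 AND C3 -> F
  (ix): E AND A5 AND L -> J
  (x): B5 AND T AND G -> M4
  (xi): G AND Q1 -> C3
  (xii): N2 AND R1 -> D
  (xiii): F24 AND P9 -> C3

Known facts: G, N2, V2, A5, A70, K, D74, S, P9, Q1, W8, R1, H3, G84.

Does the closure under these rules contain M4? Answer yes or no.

[1] (i) [H3 AND W8 AND S -> L]; (iii) [K AND V2 -> U4]; (iv) [D74 AND A70 -> E]; (v) [G AND R1 -> K93]; (xi) [G AND Q1 -> C3]; (xii) [N2 AND R1 -> D]. ⇒ new: L, U4, E, K93, C3, D.
[2] (ii) [D AND R1 -> T]; (ix) [E AND A5 AND L -> J]. ⇒ new: T, J.
[3] (vii) [J AND U4 -> B5]. ⇒ new: B5.
[4] (x) [B5 AND T AND G -> M4]. ⇒ new: M4.
[5] (viii) [M4 AND P9 AND C3 -> F]. ⇒ new: F.
M4 appears in round 4, so it is derivable.

yes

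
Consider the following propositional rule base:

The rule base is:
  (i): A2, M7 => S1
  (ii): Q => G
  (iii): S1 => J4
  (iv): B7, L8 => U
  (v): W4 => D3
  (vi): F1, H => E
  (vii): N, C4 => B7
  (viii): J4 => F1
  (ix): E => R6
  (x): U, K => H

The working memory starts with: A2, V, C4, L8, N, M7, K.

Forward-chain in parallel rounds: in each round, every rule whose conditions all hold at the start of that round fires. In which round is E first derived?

Round 1 fires (i), (vii), giving S1, B7.
Round 2 fires (iii), (iv), giving J4, U.
Round 3 fires (viii), (x), giving F1, H.
Round 4 fires (vi), giving E.
E first appears in round 4.

4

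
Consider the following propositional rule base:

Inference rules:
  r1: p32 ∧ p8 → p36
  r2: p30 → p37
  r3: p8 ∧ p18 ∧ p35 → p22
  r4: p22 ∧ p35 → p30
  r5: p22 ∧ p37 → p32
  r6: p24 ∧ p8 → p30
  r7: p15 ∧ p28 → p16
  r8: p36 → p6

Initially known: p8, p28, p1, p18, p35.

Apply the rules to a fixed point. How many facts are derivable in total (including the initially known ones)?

11

Round 1: r3 [p8 ∧ p18 ∧ p35 → p22]. Adds p22.
Round 2: r4 [p22 ∧ p35 → p30]. Adds p30.
Round 3: r2 [p30 → p37]. Adds p37.
Round 4: r5 [p22 ∧ p37 → p32]. Adds p32.
Round 5: r1 [p32 ∧ p8 → p36]. Adds p36.
Round 6: r8 [p36 → p6]. Adds p6.
Closure: {p1, p18, p22, p28, p30, p32, p35, p36, p37, p6, p8} — 11 facts.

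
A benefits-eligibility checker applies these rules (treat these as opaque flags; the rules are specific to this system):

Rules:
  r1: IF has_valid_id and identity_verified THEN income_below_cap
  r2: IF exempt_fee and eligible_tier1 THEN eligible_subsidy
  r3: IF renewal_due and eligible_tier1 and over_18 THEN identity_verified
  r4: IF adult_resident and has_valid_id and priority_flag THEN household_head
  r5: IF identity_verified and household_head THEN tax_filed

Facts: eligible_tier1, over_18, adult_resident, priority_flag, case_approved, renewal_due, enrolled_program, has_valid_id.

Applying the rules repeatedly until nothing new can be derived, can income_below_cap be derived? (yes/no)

Round 1: r3 [IF renewal_due and eligible_tier1 and over_18 THEN identity_verified]; r4 [IF adult_resident and has_valid_id and priority_flag THEN household_head]. New: identity_verified, household_head.
Round 2: r1 [IF has_valid_id and identity_verified THEN income_below_cap]; r5 [IF identity_verified and household_head THEN tax_filed]. New: income_below_cap, tax_filed.
income_below_cap appears in round 2, so it is derivable.

yes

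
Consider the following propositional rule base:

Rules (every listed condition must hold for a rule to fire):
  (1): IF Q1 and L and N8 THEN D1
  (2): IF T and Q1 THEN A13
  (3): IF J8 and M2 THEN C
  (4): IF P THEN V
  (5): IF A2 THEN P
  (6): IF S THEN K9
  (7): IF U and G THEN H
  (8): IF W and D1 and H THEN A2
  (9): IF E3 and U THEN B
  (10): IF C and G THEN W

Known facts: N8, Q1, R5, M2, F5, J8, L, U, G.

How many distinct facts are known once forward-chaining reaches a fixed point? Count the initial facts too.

[1] (1) [IF Q1 and L and N8 THEN D1]; (3) [IF J8 and M2 THEN C]; (7) [IF U and G THEN H]. ⇒ new: D1, C, H.
[2] (10) [IF C and G THEN W]. ⇒ new: W.
[3] (8) [IF W and D1 and H THEN A2]. ⇒ new: A2.
[4] (5) [IF A2 THEN P]. ⇒ new: P.
[5] (4) [IF P THEN V]. ⇒ new: V.
Closure: {A2, C, D1, F5, G, H, J8, L, M2, N8, P, Q1, R5, U, V, W} — 16 facts.

16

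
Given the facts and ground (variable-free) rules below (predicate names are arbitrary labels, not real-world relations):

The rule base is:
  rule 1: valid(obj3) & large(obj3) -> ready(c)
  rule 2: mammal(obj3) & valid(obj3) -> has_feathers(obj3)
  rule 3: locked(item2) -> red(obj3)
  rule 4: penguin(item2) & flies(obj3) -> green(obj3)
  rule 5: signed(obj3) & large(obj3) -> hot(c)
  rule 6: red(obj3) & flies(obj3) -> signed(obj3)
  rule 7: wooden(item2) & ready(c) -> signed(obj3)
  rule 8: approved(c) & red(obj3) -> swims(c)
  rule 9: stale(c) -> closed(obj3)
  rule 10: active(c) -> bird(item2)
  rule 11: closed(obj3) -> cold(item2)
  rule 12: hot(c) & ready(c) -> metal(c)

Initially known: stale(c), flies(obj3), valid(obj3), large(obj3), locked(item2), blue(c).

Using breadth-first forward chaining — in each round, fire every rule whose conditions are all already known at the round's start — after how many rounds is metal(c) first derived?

4

Round 1 — rule 1, rule 3, rule 9, derive ready(c), red(obj3), closed(obj3).
Round 2 — rule 6, rule 11, derive signed(obj3), cold(item2).
Round 3 — rule 5, derive hot(c).
Round 4 — rule 12, derive metal(c).
metal(c) first appears in round 4.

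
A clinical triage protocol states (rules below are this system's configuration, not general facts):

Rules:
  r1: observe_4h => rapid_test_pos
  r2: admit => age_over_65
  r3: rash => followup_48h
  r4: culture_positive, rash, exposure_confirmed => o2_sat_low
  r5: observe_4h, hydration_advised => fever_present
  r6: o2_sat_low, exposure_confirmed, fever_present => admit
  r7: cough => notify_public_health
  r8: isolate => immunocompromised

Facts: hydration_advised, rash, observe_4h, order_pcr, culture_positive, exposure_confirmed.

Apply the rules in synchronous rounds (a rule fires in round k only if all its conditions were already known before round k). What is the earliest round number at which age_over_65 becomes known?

3

Round 1 — r1, r3, r4, r5, derive rapid_test_pos, followup_48h, o2_sat_low, fever_present.
Round 2 — r6, derive admit.
Round 3 — r2, derive age_over_65.
age_over_65 first appears in round 3.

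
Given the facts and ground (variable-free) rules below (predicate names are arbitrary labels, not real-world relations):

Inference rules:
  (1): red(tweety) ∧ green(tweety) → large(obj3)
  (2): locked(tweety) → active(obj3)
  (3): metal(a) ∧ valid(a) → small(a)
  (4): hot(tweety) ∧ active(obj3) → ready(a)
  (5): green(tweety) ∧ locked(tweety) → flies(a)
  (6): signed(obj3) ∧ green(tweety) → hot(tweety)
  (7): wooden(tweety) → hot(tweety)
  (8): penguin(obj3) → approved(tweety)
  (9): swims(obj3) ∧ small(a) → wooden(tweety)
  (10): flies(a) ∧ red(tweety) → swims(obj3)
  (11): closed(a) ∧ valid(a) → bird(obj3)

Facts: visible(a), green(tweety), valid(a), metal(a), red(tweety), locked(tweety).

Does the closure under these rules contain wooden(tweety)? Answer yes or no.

Round 1: (1) [red(tweety) ∧ green(tweety) → large(obj3)]; (2) [locked(tweety) → active(obj3)]; (3) [metal(a) ∧ valid(a) → small(a)]; (5) [green(tweety) ∧ locked(tweety) → flies(a)]. New: large(obj3), active(obj3), small(a), flies(a).
Round 2: (10) [flies(a) ∧ red(tweety) → swims(obj3)]. New: swims(obj3).
Round 3: (9) [swims(obj3) ∧ small(a) → wooden(tweety)]. New: wooden(tweety).
Round 4: (7) [wooden(tweety) → hot(tweety)]. New: hot(tweety).
Round 5: (4) [hot(tweety) ∧ active(obj3) → ready(a)]. New: ready(a).
wooden(tweety) appears in round 3, so it is derivable.

yes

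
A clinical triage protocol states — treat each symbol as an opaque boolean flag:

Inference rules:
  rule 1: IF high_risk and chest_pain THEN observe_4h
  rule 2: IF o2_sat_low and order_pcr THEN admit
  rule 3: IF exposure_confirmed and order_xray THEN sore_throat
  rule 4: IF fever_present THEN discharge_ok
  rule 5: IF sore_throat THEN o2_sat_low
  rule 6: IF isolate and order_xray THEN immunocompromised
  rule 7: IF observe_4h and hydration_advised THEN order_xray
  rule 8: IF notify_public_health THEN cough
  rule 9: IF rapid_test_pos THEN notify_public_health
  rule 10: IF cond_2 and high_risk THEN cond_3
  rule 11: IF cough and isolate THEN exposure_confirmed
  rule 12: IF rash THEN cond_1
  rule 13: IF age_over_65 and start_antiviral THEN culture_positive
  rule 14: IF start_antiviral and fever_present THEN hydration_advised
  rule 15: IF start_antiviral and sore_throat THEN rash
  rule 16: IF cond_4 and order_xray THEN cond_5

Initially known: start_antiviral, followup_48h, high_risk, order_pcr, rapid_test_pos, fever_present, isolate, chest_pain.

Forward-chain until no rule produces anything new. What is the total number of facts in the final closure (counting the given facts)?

[1] rule 1 [IF high_risk and chest_pain THEN observe_4h]; rule 4 [IF fever_present THEN discharge_ok]; rule 9 [IF rapid_test_pos THEN notify_public_health]; rule 14 [IF start_antiviral and fever_present THEN hydration_advised]. ⇒ new: observe_4h, discharge_ok, notify_public_health, hydration_advised.
[2] rule 7 [IF observe_4h and hydration_advised THEN order_xray]; rule 8 [IF notify_public_health THEN cough]. ⇒ new: order_xray, cough.
[3] rule 6 [IF isolate and order_xray THEN immunocompromised]; rule 11 [IF cough and isolate THEN exposure_confirmed]. ⇒ new: immunocompromised, exposure_confirmed.
[4] rule 3 [IF exposure_confirmed and order_xray THEN sore_throat]. ⇒ new: sore_throat.
[5] rule 5 [IF sore_throat THEN o2_sat_low]; rule 15 [IF start_antiviral and sore_throat THEN rash]. ⇒ new: o2_sat_low, rash.
[6] rule 2 [IF o2_sat_low and order_pcr THEN admit]; rule 12 [IF rash THEN cond_1]. ⇒ new: admit, cond_1.
Closure: {admit, chest_pain, cond_1, cough, discharge_ok, exposure_confirmed, fever_present, followup_48h, high_risk, hydration_advised, immunocompromised, isolate, notify_public_health, o2_sat_low, observe_4h, order_pcr, order_xray, rapid_test_pos, rash, sore_throat, start_antiviral} — 21 facts.

21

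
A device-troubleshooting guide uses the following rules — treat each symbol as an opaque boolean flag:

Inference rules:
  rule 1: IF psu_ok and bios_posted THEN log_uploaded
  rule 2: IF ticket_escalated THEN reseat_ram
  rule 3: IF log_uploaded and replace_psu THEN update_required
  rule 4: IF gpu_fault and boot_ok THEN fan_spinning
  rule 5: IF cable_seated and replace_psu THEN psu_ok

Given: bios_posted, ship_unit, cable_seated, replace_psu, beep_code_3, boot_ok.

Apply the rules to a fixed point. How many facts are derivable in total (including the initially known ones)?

Round 1 fires rule 5, giving psu_ok.
Round 2 fires rule 1, giving log_uploaded.
Round 3 fires rule 3, giving update_required.
Closure: {beep_code_3, bios_posted, boot_ok, cable_seated, log_uploaded, psu_ok, replace_psu, ship_unit, update_required} — 9 facts.

9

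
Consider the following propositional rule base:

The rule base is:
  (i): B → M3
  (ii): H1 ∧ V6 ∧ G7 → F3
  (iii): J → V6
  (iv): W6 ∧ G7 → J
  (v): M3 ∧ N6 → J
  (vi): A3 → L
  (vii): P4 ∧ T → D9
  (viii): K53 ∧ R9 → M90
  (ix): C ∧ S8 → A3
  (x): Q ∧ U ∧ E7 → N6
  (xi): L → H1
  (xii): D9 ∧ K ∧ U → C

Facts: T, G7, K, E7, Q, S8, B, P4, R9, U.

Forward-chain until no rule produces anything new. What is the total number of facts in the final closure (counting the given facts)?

20

Round 1: (i) [B → M3]; (vii) [P4 ∧ T → D9]; (x) [Q ∧ U ∧ E7 → N6]. Adds M3, D9, N6.
Round 2: (v) [M3 ∧ N6 → J]; (xii) [D9 ∧ K ∧ U → C]. Adds J, C.
Round 3: (iii) [J → V6]; (ix) [C ∧ S8 → A3]. Adds V6, A3.
Round 4: (vi) [A3 → L]. Adds L.
Round 5: (xi) [L → H1]. Adds H1.
Round 6: (ii) [H1 ∧ V6 ∧ G7 → F3]. Adds F3.
Closure: {A3, B, C, D9, E7, F3, G7, H1, J, K, L, M3, N6, P4, Q, R9, S8, T, U, V6} — 20 facts.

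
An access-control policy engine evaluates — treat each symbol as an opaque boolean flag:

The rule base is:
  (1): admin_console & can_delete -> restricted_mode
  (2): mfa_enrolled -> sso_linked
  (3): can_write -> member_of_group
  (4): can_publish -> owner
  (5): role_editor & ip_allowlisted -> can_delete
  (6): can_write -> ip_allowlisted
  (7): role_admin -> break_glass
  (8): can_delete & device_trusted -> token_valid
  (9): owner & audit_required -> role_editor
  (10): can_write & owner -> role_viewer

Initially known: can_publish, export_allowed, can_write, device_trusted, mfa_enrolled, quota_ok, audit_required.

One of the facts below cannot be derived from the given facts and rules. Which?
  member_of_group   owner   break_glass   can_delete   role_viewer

break_glass

Round 1: (2) [mfa_enrolled -> sso_linked]; (3) [can_write -> member_of_group]; (4) [can_publish -> owner]; (6) [can_write -> ip_allowlisted]. Adds sso_linked, member_of_group, owner, ip_allowlisted.
Round 2: (9) [owner & audit_required -> role_editor]; (10) [can_write & owner -> role_viewer]. Adds role_editor, role_viewer.
Round 3: (5) [role_editor & ip_allowlisted -> can_delete]. Adds can_delete.
Round 4: (8) [can_delete & device_trusted -> token_valid]. Adds token_valid.
Derived: member_of_group (round 1), owner (round 1), can_delete (round 3), role_viewer (round 2). break_glass never appears in any round.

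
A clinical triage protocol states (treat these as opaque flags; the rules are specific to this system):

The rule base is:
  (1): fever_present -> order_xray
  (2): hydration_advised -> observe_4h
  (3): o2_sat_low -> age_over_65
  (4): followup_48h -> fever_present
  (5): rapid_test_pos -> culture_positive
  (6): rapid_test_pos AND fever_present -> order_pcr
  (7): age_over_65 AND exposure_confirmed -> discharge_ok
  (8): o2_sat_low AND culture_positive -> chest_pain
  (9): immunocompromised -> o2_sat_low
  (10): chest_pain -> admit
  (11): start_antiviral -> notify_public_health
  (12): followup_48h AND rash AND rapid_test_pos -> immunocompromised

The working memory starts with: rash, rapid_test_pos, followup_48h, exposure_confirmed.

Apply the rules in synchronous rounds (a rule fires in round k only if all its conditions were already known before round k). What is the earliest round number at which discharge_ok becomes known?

Round 1 fires (4), (5), (12), giving fever_present, culture_positive, immunocompromised.
Round 2 fires (1), (6), (9), giving order_xray, order_pcr, o2_sat_low.
Round 3 fires (3), (8), giving age_over_65, chest_pain.
Round 4 fires (7), (10), giving discharge_ok, admit.
discharge_ok first appears in round 4.

4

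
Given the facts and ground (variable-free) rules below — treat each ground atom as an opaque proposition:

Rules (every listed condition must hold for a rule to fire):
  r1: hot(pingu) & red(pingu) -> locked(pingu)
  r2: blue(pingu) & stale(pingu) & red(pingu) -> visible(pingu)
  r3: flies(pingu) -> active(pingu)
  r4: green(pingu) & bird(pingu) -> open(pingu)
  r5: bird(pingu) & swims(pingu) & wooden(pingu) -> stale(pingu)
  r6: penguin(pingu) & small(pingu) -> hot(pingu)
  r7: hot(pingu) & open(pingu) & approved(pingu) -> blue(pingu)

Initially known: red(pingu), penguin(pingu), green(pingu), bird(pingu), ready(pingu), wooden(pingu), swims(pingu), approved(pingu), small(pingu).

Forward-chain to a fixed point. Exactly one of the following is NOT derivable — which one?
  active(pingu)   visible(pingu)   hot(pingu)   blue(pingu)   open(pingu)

Round 1 fires r4, r5, r6, giving open(pingu), stale(pingu), hot(pingu).
Round 2 fires r1, r7, giving locked(pingu), blue(pingu).
Round 3 fires r2, giving visible(pingu).
Derived: hot(pingu) (round 1), open(pingu) (round 1), visible(pingu) (round 3), blue(pingu) (round 2). active(pingu) never appears in any round.

active(pingu)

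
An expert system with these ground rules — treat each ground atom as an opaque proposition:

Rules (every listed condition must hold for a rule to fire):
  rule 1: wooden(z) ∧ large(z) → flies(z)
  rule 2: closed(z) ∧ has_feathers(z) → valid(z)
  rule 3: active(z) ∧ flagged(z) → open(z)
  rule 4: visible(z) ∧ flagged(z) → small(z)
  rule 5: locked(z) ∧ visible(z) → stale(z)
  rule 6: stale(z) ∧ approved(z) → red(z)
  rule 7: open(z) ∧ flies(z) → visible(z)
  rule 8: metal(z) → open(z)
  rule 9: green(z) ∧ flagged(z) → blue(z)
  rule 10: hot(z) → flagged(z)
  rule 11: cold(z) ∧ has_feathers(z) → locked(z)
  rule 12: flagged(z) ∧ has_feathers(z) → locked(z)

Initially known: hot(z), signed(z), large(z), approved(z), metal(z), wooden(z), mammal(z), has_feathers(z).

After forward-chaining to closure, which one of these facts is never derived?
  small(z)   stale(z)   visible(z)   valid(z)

Round 1: rule 1 [wooden(z) ∧ large(z) → flies(z)]; rule 8 [metal(z) → open(z)]; rule 10 [hot(z) → flagged(z)]. Adds flies(z), open(z), flagged(z).
Round 2: rule 7 [open(z) ∧ flies(z) → visible(z)]; rule 12 [flagged(z) ∧ has_feathers(z) → locked(z)]. Adds visible(z), locked(z).
Round 3: rule 4 [visible(z) ∧ flagged(z) → small(z)]; rule 5 [locked(z) ∧ visible(z) → stale(z)]. Adds small(z), stale(z).
Round 4: rule 6 [stale(z) ∧ approved(z) → red(z)]. Adds red(z).
Derived: small(z) (round 3), stale(z) (round 3), visible(z) (round 2). valid(z) never appears in any round.

valid(z)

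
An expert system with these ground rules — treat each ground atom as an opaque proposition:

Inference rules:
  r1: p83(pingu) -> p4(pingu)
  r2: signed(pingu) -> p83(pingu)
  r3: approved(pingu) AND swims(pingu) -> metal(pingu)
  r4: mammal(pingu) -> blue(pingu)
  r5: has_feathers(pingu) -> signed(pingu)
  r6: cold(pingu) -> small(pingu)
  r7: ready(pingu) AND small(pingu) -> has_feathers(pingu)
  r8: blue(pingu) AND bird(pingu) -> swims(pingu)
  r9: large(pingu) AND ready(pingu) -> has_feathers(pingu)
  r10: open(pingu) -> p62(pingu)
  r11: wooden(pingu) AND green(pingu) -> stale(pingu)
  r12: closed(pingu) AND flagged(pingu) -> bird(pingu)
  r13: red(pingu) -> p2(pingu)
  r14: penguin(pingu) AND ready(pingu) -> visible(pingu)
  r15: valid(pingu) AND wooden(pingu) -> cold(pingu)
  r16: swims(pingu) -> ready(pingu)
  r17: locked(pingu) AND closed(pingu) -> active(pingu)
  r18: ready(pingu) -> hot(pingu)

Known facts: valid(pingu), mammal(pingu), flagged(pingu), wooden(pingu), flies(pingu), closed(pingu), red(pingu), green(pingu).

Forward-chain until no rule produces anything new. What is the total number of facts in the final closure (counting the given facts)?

21

[1] r4 [mammal(pingu) -> blue(pingu)]; r11 [wooden(pingu) AND green(pingu) -> stale(pingu)]; r12 [closed(pingu) AND flagged(pingu) -> bird(pingu)]; r13 [red(pingu) -> p2(pingu)]; r15 [valid(pingu) AND wooden(pingu) -> cold(pingu)]. ⇒ new: blue(pingu), stale(pingu), bird(pingu), p2(pingu), cold(pingu).
[2] r6 [cold(pingu) -> small(pingu)]; r8 [blue(pingu) AND bird(pingu) -> swims(pingu)]. ⇒ new: small(pingu), swims(pingu).
[3] r16 [swims(pingu) -> ready(pingu)]. ⇒ new: ready(pingu).
[4] r7 [ready(pingu) AND small(pingu) -> has_feathers(pingu)]; r18 [ready(pingu) -> hot(pingu)]. ⇒ new: has_feathers(pingu), hot(pingu).
[5] r5 [has_feathers(pingu) -> signed(pingu)]. ⇒ new: signed(pingu).
[6] r2 [signed(pingu) -> p83(pingu)]. ⇒ new: p83(pingu).
[7] r1 [p83(pingu) -> p4(pingu)]. ⇒ new: p4(pingu).
Closure: {bird(pingu), blue(pingu), closed(pingu), cold(pingu), flagged(pingu), flies(pingu), green(pingu), has_feathers(pingu), hot(pingu), mammal(pingu), p2(pingu), p4(pingu), p83(pingu), ready(pingu), red(pingu), signed(pingu), small(pingu), stale(pingu), swims(pingu), valid(pingu), wooden(pingu)} — 21 facts.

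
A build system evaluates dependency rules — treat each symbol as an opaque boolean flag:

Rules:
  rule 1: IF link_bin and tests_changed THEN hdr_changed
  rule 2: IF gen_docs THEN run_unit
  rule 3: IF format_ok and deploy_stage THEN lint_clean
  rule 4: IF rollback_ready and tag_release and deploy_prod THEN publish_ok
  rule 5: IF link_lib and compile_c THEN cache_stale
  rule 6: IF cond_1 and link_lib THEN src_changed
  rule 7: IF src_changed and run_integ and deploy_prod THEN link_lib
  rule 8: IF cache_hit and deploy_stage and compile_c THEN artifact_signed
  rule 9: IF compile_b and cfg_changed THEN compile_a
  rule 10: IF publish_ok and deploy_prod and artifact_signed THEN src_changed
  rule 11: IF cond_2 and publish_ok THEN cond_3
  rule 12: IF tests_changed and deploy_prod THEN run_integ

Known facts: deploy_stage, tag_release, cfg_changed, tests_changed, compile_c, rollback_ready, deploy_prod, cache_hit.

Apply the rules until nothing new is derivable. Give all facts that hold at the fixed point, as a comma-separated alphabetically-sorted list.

[1] rule 4 [IF rollback_ready and tag_release and deploy_prod THEN publish_ok]; rule 8 [IF cache_hit and deploy_stage and compile_c THEN artifact_signed]; rule 12 [IF tests_changed and deploy_prod THEN run_integ]. ⇒ new: publish_ok, artifact_signed, run_integ.
[2] rule 10 [IF publish_ok and deploy_prod and artifact_signed THEN src_changed]. ⇒ new: src_changed.
[3] rule 7 [IF src_changed and run_integ and deploy_prod THEN link_lib]. ⇒ new: link_lib.
[4] rule 5 [IF link_lib and compile_c THEN cache_stale]. ⇒ new: cache_stale.

artifact_signed, cache_hit, cache_stale, cfg_changed, compile_c, deploy_prod, deploy_stage, link_lib, publish_ok, rollback_ready, run_integ, src_changed, tag_release, tests_changed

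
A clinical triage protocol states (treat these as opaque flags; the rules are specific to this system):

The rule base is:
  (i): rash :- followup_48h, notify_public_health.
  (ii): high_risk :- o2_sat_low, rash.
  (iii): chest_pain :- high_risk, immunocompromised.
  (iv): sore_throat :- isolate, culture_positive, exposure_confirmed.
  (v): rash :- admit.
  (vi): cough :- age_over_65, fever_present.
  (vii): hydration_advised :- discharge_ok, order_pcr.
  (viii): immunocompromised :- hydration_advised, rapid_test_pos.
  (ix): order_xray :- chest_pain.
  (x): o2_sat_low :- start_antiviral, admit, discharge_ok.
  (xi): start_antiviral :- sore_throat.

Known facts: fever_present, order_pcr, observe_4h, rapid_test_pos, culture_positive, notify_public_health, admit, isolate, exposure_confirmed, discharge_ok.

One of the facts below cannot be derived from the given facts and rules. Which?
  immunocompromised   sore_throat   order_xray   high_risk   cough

cough

Round 1: (iv) [sore_throat :- isolate, culture_positive, exposure_confirmed.]; (v) [rash :- admit.]; (vii) [hydration_advised :- discharge_ok, order_pcr.]. Adds sore_throat, rash, hydration_advised.
Round 2: (viii) [immunocompromised :- hydration_advised, rapid_test_pos.]; (xi) [start_antiviral :- sore_throat.]. Adds immunocompromised, start_antiviral.
Round 3: (x) [o2_sat_low :- start_antiviral, admit, discharge_ok.]. Adds o2_sat_low.
Round 4: (ii) [high_risk :- o2_sat_low, rash.]. Adds high_risk.
Round 5: (iii) [chest_pain :- high_risk, immunocompromised.]. Adds chest_pain.
Round 6: (ix) [order_xray :- chest_pain.]. Adds order_xray.
Derived: sore_throat (round 1), order_xray (round 6), high_risk (round 4), immunocompromised (round 2). cough never appears in any round.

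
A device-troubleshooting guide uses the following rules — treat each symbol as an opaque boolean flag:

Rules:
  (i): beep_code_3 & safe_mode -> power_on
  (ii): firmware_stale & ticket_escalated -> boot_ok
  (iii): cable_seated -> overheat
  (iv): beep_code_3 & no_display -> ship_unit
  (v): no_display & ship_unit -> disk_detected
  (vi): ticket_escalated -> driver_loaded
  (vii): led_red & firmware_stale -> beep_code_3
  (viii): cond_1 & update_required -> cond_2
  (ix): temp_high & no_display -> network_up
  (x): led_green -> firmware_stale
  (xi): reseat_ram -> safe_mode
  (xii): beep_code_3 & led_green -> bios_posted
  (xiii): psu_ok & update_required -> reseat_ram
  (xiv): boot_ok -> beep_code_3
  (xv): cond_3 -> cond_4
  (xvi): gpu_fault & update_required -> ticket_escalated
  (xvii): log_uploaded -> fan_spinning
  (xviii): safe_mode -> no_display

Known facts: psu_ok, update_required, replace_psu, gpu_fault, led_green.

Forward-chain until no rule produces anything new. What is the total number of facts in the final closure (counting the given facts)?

17

[1] (x) [led_green -> firmware_stale]; (xiii) [psu_ok & update_required -> reseat_ram]; (xvi) [gpu_fault & update_required -> ticket_escalated]. ⇒ new: firmware_stale, reseat_ram, ticket_escalated.
[2] (ii) [firmware_stale & ticket_escalated -> boot_ok]; (vi) [ticket_escalated -> driver_loaded]; (xi) [reseat_ram -> safe_mode]. ⇒ new: boot_ok, driver_loaded, safe_mode.
[3] (xiv) [boot_ok -> beep_code_3]; (xviii) [safe_mode -> no_display]. ⇒ new: beep_code_3, no_display.
[4] (i) [beep_code_3 & safe_mode -> power_on]; (iv) [beep_code_3 & no_display -> ship_unit]; (xii) [beep_code_3 & led_green -> bios_posted]. ⇒ new: power_on, ship_unit, bios_posted.
[5] (v) [no_display & ship_unit -> disk_detected]. ⇒ new: disk_detected.
Closure: {beep_code_3, bios_posted, boot_ok, disk_detected, driver_loaded, firmware_stale, gpu_fault, led_green, no_display, power_on, psu_ok, replace_psu, reseat_ram, safe_mode, ship_unit, ticket_escalated, update_required} — 17 facts.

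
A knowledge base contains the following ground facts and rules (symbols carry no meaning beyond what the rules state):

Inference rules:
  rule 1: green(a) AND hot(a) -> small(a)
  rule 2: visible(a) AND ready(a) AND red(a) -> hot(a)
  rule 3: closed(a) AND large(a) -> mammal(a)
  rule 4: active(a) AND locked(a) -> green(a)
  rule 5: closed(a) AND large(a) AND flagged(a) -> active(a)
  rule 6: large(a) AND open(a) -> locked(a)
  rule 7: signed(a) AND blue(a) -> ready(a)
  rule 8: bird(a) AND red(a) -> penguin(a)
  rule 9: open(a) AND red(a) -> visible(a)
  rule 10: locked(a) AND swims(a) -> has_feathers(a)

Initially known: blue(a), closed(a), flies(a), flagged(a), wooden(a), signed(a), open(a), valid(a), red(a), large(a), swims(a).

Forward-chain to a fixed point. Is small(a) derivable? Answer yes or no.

yes

Round 1: rule 3 [closed(a) AND large(a) -> mammal(a)]; rule 5 [closed(a) AND large(a) AND flagged(a) -> active(a)]; rule 6 [large(a) AND open(a) -> locked(a)]; rule 7 [signed(a) AND blue(a) -> ready(a)]; rule 9 [open(a) AND red(a) -> visible(a)]. New: mammal(a), active(a), locked(a), ready(a), visible(a).
Round 2: rule 2 [visible(a) AND ready(a) AND red(a) -> hot(a)]; rule 4 [active(a) AND locked(a) -> green(a)]; rule 10 [locked(a) AND swims(a) -> has_feathers(a)]. New: hot(a), green(a), has_feathers(a).
Round 3: rule 1 [green(a) AND hot(a) -> small(a)]. New: small(a).
small(a) appears in round 3, so it is derivable.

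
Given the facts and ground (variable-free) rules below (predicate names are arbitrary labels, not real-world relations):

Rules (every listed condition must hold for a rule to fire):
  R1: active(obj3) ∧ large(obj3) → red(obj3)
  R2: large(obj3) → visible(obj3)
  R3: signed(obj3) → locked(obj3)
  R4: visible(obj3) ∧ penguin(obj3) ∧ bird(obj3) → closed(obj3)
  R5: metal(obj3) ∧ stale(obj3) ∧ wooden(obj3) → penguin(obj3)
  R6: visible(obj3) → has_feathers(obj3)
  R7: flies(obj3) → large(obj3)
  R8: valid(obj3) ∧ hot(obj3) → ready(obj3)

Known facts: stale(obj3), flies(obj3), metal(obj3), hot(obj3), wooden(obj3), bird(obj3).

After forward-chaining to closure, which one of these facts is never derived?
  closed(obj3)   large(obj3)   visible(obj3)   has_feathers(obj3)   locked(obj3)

Round 1 fires R5, R7, giving penguin(obj3), large(obj3).
Round 2 fires R2, giving visible(obj3).
Round 3 fires R4, R6, giving closed(obj3), has_feathers(obj3).
Derived: large(obj3) (round 1), visible(obj3) (round 2), has_feathers(obj3) (round 3), closed(obj3) (round 3). locked(obj3) never appears in any round.

locked(obj3)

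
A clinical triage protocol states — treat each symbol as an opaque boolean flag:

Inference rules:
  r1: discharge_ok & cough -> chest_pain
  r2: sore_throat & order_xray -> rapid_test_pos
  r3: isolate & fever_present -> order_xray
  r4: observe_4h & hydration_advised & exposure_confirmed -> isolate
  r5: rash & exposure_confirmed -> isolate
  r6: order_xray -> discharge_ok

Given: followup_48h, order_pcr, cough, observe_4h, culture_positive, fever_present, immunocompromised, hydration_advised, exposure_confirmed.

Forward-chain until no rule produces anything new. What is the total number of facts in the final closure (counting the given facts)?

13

Round 1: r4 [observe_4h & hydration_advised & exposure_confirmed -> isolate]. New: isolate.
Round 2: r3 [isolate & fever_present -> order_xray]. New: order_xray.
Round 3: r6 [order_xray -> discharge_ok]. New: discharge_ok.
Round 4: r1 [discharge_ok & cough -> chest_pain]. New: chest_pain.
Closure: {chest_pain, cough, culture_positive, discharge_ok, exposure_confirmed, fever_present, followup_48h, hydration_advised, immunocompromised, isolate, observe_4h, order_pcr, order_xray} — 13 facts.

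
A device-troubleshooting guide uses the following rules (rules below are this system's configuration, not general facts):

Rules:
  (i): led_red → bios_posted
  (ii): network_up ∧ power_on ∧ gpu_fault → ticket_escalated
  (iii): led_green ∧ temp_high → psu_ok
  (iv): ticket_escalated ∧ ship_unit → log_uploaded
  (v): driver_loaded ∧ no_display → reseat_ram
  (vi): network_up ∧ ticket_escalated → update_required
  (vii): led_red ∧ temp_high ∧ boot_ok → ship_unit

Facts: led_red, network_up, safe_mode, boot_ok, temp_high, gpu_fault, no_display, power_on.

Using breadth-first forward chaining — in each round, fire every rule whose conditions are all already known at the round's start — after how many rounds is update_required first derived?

2

Round 1: (i) [led_red → bios_posted]; (ii) [network_up ∧ power_on ∧ gpu_fault → ticket_escalated]; (vii) [led_red ∧ temp_high ∧ boot_ok → ship_unit]. Adds bios_posted, ticket_escalated, ship_unit.
Round 2: (iv) [ticket_escalated ∧ ship_unit → log_uploaded]; (vi) [network_up ∧ ticket_escalated → update_required]. Adds log_uploaded, update_required.
update_required first appears in round 2.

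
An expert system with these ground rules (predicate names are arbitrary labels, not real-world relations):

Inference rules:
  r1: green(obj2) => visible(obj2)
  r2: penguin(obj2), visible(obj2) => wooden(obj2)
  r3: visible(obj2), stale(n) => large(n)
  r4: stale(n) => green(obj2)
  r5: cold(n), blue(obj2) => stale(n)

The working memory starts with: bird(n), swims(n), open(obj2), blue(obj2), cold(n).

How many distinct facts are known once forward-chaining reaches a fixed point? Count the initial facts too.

9

Round 1 fires r5, giving stale(n).
Round 2 fires r4, giving green(obj2).
Round 3 fires r1, giving visible(obj2).
Round 4 fires r3, giving large(n).
Closure: {bird(n), blue(obj2), cold(n), green(obj2), large(n), open(obj2), stale(n), swims(n), visible(obj2)} — 9 facts.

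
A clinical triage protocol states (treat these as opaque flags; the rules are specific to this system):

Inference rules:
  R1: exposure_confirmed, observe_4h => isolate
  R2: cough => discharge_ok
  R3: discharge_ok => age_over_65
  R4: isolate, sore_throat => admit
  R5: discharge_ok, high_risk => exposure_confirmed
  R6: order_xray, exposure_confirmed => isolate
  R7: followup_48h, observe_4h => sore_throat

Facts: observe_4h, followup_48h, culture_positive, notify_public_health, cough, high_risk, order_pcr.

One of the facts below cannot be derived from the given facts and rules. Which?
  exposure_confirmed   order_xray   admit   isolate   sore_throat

Round 1 — R2, R7, derive discharge_ok, sore_throat.
Round 2 — R3, R5, derive age_over_65, exposure_confirmed.
Round 3 — R1, derive isolate.
Round 4 — R4, derive admit.
Derived: isolate (round 3), admit (round 4), exposure_confirmed (round 2), sore_throat (round 1). order_xray never appears in any round.

order_xray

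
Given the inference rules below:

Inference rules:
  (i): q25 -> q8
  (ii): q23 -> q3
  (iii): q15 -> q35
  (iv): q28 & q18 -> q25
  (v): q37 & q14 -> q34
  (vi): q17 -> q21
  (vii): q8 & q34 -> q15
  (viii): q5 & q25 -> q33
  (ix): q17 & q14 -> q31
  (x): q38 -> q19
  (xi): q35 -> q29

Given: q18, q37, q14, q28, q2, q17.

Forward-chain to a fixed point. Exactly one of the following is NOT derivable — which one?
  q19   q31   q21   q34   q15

Round 1 fires (iv), (v), (vi), (ix), giving q25, q34, q21, q31.
Round 2 fires (i), giving q8.
Round 3 fires (vii), giving q15.
Round 4 fires (iii), giving q35.
Round 5 fires (xi), giving q29.
Derived: q34 (round 1), q31 (round 1), q15 (round 3), q21 (round 1). q19 never appears in any round.

q19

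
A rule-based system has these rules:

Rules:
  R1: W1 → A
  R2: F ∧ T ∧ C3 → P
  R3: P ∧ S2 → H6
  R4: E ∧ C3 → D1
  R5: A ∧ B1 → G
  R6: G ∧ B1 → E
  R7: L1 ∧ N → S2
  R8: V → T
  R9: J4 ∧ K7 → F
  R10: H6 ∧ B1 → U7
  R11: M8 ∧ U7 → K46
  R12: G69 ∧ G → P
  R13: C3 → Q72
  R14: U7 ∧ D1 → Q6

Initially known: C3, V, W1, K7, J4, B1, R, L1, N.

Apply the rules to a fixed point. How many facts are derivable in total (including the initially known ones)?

[1] R1 [W1 → A]; R7 [L1 ∧ N → S2]; R8 [V → T]; R9 [J4 ∧ K7 → F]; R13 [C3 → Q72]. ⇒ new: A, S2, T, F, Q72.
[2] R2 [F ∧ T ∧ C3 → P]; R5 [A ∧ B1 → G]. ⇒ new: P, G.
[3] R3 [P ∧ S2 → H6]; R6 [G ∧ B1 → E]. ⇒ new: H6, E.
[4] R4 [E ∧ C3 → D1]; R10 [H6 ∧ B1 → U7]. ⇒ new: D1, U7.
[5] R14 [U7 ∧ D1 → Q6]. ⇒ new: Q6.
Closure: {A, B1, C3, D1, E, F, G, H6, J4, K7, L1, N, P, Q6, Q72, R, S2, T, U7, V, W1} — 21 facts.

21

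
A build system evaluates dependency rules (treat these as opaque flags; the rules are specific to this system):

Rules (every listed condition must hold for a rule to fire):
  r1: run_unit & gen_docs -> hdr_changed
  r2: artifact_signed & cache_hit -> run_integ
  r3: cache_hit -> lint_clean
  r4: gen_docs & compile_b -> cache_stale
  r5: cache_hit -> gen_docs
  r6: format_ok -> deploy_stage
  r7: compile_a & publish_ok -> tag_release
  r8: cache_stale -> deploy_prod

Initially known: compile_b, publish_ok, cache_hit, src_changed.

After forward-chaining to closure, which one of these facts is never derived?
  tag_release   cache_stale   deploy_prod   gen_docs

[1] r3 [cache_hit -> lint_clean]; r5 [cache_hit -> gen_docs]. ⇒ new: lint_clean, gen_docs.
[2] r4 [gen_docs & compile_b -> cache_stale]. ⇒ new: cache_stale.
[3] r8 [cache_stale -> deploy_prod]. ⇒ new: deploy_prod.
Derived: cache_stale (round 2), deploy_prod (round 3), gen_docs (round 1). tag_release never appears in any round.

tag_release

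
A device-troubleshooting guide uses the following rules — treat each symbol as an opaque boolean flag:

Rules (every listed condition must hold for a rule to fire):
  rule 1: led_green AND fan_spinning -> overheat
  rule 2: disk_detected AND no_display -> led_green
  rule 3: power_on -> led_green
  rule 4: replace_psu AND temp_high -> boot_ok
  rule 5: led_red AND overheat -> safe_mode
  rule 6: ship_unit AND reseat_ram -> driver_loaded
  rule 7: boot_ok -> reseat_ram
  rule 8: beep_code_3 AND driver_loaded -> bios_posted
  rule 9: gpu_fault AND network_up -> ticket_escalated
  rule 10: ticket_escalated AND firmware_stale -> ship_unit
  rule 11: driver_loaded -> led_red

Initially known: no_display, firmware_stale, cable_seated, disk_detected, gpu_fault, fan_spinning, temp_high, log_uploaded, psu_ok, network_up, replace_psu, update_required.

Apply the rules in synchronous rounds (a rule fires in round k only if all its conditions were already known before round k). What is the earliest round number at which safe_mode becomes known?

Round 1 — rule 2, rule 4, rule 9, derive led_green, boot_ok, ticket_escalated.
Round 2 — rule 1, rule 7, rule 10, derive overheat, reseat_ram, ship_unit.
Round 3 — rule 6, derive driver_loaded.
Round 4 — rule 11, derive led_red.
Round 5 — rule 5, derive safe_mode.
safe_mode first appears in round 5.

5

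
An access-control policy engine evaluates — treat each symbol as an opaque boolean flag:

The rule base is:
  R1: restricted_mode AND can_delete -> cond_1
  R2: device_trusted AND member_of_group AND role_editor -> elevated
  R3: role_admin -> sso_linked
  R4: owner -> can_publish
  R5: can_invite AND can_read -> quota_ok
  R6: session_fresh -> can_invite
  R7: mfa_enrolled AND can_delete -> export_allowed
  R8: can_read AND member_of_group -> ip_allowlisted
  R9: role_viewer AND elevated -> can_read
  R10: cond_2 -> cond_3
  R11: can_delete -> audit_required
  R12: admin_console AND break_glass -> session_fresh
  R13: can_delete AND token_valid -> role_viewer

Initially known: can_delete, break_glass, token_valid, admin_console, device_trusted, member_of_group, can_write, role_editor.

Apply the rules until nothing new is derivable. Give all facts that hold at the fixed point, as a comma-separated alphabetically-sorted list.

admin_console, audit_required, break_glass, can_delete, can_invite, can_read, can_write, device_trusted, elevated, ip_allowlisted, member_of_group, quota_ok, role_editor, role_viewer, session_fresh, token_valid

[1] R2 [device_trusted AND member_of_group AND role_editor -> elevated]; R11 [can_delete -> audit_required]; R12 [admin_console AND break_glass -> session_fresh]; R13 [can_delete AND token_valid -> role_viewer]. ⇒ new: elevated, audit_required, session_fresh, role_viewer.
[2] R6 [session_fresh -> can_invite]; R9 [role_viewer AND elevated -> can_read]. ⇒ new: can_invite, can_read.
[3] R5 [can_invite AND can_read -> quota_ok]; R8 [can_read AND member_of_group -> ip_allowlisted]. ⇒ new: quota_ok, ip_allowlisted.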